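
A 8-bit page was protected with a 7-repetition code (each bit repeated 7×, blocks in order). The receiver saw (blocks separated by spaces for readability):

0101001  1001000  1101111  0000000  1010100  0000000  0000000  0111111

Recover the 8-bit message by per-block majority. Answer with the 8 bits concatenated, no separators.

Block 1 (0101001): 3 ones → 0
Block 2 (1001000): 2 ones → 0
Block 3 (1101111): 6 ones → 1
Block 4 (0000000): 0 ones → 0
Block 5 (1010100): 3 ones → 0
Block 6 (0000000): 0 ones → 0
Block 7 (0000000): 0 ones → 0
Block 8 (0111111): 6 ones → 1

00100001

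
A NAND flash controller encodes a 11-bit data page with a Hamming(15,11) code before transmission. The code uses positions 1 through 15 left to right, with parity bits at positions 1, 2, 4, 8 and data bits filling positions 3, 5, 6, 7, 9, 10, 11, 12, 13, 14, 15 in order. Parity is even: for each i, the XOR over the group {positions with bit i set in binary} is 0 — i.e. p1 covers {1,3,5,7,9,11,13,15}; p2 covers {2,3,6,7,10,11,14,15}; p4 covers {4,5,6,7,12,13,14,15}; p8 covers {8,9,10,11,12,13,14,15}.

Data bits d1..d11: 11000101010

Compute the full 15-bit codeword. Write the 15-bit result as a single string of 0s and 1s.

011110010101010

Place data at non-parity positions: p1 p2 1 p4 1 0 0 p8 0 1 0 1 0 1 0
p1 (pos 1,3,5,7,9,11,13,15): XOR of data positions = 1⊕1⊕0⊕0⊕0⊕0⊕0 = 0
p2 (pos 2,3,6,7,10,11,14,15): XOR of data positions = 1⊕0⊕0⊕1⊕0⊕1⊕0 = 1
p4 (pos 4,5,6,7,12,13,14,15): XOR of data positions = 1⊕0⊕0⊕1⊕0⊕1⊕0 = 1
p8 (pos 8,9,10,11,12,13,14,15): XOR of data positions = 0⊕1⊕0⊕1⊕0⊕1⊕0 = 1
Codeword: 011110010101010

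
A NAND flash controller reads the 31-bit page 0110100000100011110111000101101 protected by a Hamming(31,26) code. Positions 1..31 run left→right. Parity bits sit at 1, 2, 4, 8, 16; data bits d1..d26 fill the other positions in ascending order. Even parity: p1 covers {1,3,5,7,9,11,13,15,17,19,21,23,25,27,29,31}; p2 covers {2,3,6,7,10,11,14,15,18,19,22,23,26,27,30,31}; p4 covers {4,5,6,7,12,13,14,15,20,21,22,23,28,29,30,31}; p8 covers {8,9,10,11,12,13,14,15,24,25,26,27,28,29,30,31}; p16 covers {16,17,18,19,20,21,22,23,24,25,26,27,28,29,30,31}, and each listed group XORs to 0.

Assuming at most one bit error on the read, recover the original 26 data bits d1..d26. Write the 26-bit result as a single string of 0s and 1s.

11000010001110111000101101

s1 (pos 1,3,5,7,9,11,13,15,17,19,21,23,25,27,29,31): 0⊕1⊕1⊕0⊕0⊕1⊕0⊕1⊕1⊕0⊕1⊕0⊕0⊕0⊕1⊕1 = 0
s2 (pos 2,3,6,7,10,11,14,15,18,19,22,23,26,27,30,31): 1⊕1⊕0⊕0⊕0⊕1⊕0⊕1⊕1⊕0⊕1⊕0⊕1⊕0⊕0⊕1 = 0
s4 (pos 4,5,6,7,12,13,14,15,20,21,22,23,28,29,30,31): 0⊕1⊕0⊕0⊕0⊕0⊕0⊕1⊕1⊕1⊕1⊕0⊕1⊕1⊕0⊕1 = 0
s8 (pos 8,9,10,11,12,13,14,15,24,25,26,27,28,29,30,31): 0⊕0⊕0⊕1⊕0⊕0⊕0⊕1⊕0⊕0⊕1⊕0⊕1⊕1⊕0⊕1 = 0
s16 (pos 16,17,18,19,20,21,22,23,24,25,26,27,28,29,30,31): 1⊕1⊕1⊕0⊕1⊕1⊕1⊕0⊕0⊕0⊕1⊕0⊕1⊕1⊕0⊕1 = 0
Syndrome s16…s1 = 00000 → no error.
Read data bits from positions 3,5,6,7,9,10,11,12,13,14,15,17,18,19,20,21,22,23,24,25,26,27,28,29,30,31: 11000010001110111000101101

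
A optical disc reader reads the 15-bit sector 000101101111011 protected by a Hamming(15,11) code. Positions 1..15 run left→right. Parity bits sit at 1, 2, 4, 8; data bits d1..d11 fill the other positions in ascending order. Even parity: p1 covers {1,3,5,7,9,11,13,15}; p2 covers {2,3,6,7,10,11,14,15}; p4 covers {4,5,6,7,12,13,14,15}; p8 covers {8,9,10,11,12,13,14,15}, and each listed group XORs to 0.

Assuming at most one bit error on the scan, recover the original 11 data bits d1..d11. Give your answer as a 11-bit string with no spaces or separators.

00111111011

s1 (pos 1,3,5,7,9,11,13,15): 0⊕0⊕0⊕1⊕1⊕1⊕0⊕1 = 0
s2 (pos 2,3,6,7,10,11,14,15): 0⊕0⊕1⊕1⊕1⊕1⊕1⊕1 = 0
s4 (pos 4,5,6,7,12,13,14,15): 1⊕0⊕1⊕1⊕1⊕0⊕1⊕1 = 0
s8 (pos 8,9,10,11,12,13,14,15): 0⊕1⊕1⊕1⊕1⊕0⊕1⊕1 = 0
Syndrome s8…s1 = 0000 → no error.
Read data bits from positions 3,5,6,7,9,10,11,12,13,14,15: 00111111011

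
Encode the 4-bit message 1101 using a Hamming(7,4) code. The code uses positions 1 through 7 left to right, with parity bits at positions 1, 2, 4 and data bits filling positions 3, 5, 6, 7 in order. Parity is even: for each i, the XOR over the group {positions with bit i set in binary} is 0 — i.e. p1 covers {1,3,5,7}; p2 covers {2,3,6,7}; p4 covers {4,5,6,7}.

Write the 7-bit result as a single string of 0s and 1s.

Place data at non-parity positions: p1 p2 1 p4 1 0 1
p1 (pos 1,3,5,7): XOR of data positions = 1⊕1⊕1 = 1
p2 (pos 2,3,6,7): XOR of data positions = 1⊕0⊕1 = 0
p4 (pos 4,5,6,7): XOR of data positions = 1⊕0⊕1 = 0
Codeword: 1010101

1010101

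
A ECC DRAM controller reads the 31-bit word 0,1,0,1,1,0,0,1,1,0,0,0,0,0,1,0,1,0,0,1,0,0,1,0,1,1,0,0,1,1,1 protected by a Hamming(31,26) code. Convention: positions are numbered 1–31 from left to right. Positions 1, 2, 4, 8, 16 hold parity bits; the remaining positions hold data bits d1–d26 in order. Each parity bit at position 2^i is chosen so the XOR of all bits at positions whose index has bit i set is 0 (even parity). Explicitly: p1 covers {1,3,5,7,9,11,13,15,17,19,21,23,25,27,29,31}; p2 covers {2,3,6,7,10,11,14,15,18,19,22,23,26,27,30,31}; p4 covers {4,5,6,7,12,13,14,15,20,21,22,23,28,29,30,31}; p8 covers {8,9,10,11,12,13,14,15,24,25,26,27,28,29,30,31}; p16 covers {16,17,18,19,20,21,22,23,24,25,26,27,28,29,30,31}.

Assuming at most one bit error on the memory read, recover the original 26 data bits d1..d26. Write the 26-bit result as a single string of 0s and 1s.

01001000001100100101100111

s1 (pos 1,3,5,7,9,11,13,15,17,19,21,23,25,27,29,31): 0⊕0⊕1⊕0⊕1⊕0⊕0⊕1⊕1⊕0⊕0⊕1⊕1⊕0⊕1⊕1 = 0
s2 (pos 2,3,6,7,10,11,14,15,18,19,22,23,26,27,30,31): 1⊕0⊕0⊕0⊕0⊕0⊕0⊕1⊕0⊕0⊕0⊕1⊕1⊕0⊕1⊕1 = 0
s4 (pos 4,5,6,7,12,13,14,15,20,21,22,23,28,29,30,31): 1⊕1⊕0⊕0⊕0⊕0⊕0⊕1⊕1⊕0⊕0⊕1⊕0⊕1⊕1⊕1 = 0
s8 (pos 8,9,10,11,12,13,14,15,24,25,26,27,28,29,30,31): 1⊕1⊕0⊕0⊕0⊕0⊕0⊕1⊕0⊕1⊕1⊕0⊕0⊕1⊕1⊕1 = 0
s16 (pos 16,17,18,19,20,21,22,23,24,25,26,27,28,29,30,31): 0⊕1⊕0⊕0⊕1⊕0⊕0⊕1⊕0⊕1⊕1⊕0⊕0⊕1⊕1⊕1 = 0
Syndrome s16…s1 = 00000 → no error.
Read data bits from positions 3,5,6,7,9,10,11,12,13,14,15,17,18,19,20,21,22,23,24,25,26,27,28,29,30,31: 01001000001100100101100111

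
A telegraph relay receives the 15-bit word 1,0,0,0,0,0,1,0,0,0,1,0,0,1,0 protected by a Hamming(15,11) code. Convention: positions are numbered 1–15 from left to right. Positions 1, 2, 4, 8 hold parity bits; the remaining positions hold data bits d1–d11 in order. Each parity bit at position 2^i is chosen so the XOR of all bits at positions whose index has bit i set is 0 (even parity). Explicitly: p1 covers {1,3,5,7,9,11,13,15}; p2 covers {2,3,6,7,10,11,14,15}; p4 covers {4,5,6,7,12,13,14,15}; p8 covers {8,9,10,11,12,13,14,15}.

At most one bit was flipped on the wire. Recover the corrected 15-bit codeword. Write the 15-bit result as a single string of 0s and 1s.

s1 (pos 1,3,5,7,9,11,13,15): 1⊕0⊕0⊕1⊕0⊕1⊕0⊕0 = 1
s2 (pos 2,3,6,7,10,11,14,15): 0⊕0⊕0⊕1⊕0⊕1⊕1⊕0 = 1
s4 (pos 4,5,6,7,12,13,14,15): 0⊕0⊕0⊕1⊕0⊕0⊕1⊕0 = 0
s8 (pos 8,9,10,11,12,13,14,15): 0⊕0⊕0⊕1⊕0⊕0⊕1⊕0 = 0
Syndrome s8…s1 = 0011 → error at position 3.
Flip position 3: 100000100010010 → 101000100010010

101000100010010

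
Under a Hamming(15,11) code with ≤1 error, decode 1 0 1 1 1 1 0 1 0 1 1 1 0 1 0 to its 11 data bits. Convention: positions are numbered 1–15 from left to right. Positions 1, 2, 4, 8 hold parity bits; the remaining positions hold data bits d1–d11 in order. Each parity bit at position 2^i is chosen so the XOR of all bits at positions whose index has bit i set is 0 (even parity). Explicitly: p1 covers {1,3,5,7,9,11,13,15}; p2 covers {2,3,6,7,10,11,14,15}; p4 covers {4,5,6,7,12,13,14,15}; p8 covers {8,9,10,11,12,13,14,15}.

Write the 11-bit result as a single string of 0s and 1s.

s1 (pos 1,3,5,7,9,11,13,15): 1⊕1⊕1⊕0⊕0⊕1⊕0⊕0 = 0
s2 (pos 2,3,6,7,10,11,14,15): 0⊕1⊕1⊕0⊕1⊕1⊕1⊕0 = 1
s4 (pos 4,5,6,7,12,13,14,15): 1⊕1⊕1⊕0⊕1⊕0⊕1⊕0 = 1
s8 (pos 8,9,10,11,12,13,14,15): 1⊕0⊕1⊕1⊕1⊕0⊕1⊕0 = 1
Syndrome s8…s1 = 1110 → error at position 14.
Flip position 14: 101111010111010 → 101111010111000
Read data bits from positions 3,5,6,7,9,10,11,12,13,14,15: 11100111000

11100111000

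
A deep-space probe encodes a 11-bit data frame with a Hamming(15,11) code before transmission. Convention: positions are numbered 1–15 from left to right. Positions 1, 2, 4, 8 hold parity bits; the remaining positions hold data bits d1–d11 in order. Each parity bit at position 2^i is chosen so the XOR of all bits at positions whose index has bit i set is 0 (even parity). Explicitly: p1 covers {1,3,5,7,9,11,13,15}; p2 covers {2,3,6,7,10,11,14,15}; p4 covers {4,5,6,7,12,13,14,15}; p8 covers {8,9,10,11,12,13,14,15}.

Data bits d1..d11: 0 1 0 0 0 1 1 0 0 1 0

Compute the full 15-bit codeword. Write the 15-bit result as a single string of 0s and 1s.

Place data at non-parity positions: p1 p2 0 p4 1 0 0 p8 0 1 1 0 0 1 0
p1 (pos 1,3,5,7,9,11,13,15): XOR of data positions = 0⊕1⊕0⊕0⊕1⊕0⊕0 = 0
p2 (pos 2,3,6,7,10,11,14,15): XOR of data positions = 0⊕0⊕0⊕1⊕1⊕1⊕0 = 1
p4 (pos 4,5,6,7,12,13,14,15): XOR of data positions = 1⊕0⊕0⊕0⊕0⊕1⊕0 = 0
p8 (pos 8,9,10,11,12,13,14,15): XOR of data positions = 0⊕1⊕1⊕0⊕0⊕1⊕0 = 1
Codeword: 010010010110010

010010010110010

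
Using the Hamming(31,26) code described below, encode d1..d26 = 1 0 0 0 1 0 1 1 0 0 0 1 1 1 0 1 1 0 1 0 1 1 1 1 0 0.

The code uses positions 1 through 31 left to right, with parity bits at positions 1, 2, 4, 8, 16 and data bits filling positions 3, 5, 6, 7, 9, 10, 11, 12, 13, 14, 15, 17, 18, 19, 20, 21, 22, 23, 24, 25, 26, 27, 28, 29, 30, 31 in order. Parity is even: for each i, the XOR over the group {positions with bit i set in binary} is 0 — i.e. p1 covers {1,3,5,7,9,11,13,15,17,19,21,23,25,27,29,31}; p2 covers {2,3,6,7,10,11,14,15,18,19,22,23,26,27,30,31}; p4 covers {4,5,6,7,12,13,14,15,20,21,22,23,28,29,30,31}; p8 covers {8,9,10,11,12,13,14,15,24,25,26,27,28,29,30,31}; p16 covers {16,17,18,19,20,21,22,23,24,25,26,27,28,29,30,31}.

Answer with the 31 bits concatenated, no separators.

Place data at non-parity positions: p1 p2 1 p4 0 0 0 p8 1 0 1 1 0 0 0 p16 1 1 1 0 1 1 0 1 0 1 1 1 1 0 0
p1 (pos 1,3,5,7,9,11,13,15,17,19,21,23,25,27,29,31): XOR of data positions = 1⊕0⊕0⊕1⊕1⊕0⊕0⊕1⊕1⊕1⊕0⊕0⊕1⊕1⊕0 = 0
p2 (pos 2,3,6,7,10,11,14,15,18,19,22,23,26,27,30,31): XOR of data positions = 1⊕0⊕0⊕0⊕1⊕0⊕0⊕1⊕1⊕1⊕0⊕1⊕1⊕0⊕0 = 1
p4 (pos 4,5,6,7,12,13,14,15,20,21,22,23,28,29,30,31): XOR of data positions = 0⊕0⊕0⊕1⊕0⊕0⊕0⊕0⊕1⊕1⊕0⊕1⊕1⊕0⊕0 = 1
p8 (pos 8,9,10,11,12,13,14,15,24,25,26,27,28,29,30,31): XOR of data positions = 1⊕0⊕1⊕1⊕0⊕0⊕0⊕1⊕0⊕1⊕1⊕1⊕1⊕0⊕0 = 0
p16 (pos 16,17,18,19,20,21,22,23,24,25,26,27,28,29,30,31): XOR of data positions = 1⊕1⊕1⊕0⊕1⊕1⊕0⊕1⊕0⊕1⊕1⊕1⊕1⊕0⊕0 = 0
Codeword: 0111000010110000111011010111100

0111000010110000111011010111100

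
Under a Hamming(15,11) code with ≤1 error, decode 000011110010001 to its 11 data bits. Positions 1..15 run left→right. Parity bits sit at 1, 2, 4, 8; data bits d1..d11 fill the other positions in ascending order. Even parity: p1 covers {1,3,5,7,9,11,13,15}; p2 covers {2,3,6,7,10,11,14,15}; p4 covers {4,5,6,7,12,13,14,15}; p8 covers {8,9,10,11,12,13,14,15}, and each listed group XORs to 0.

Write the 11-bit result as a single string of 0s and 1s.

s1 (pos 1,3,5,7,9,11,13,15): 0⊕0⊕1⊕1⊕0⊕1⊕0⊕1 = 0
s2 (pos 2,3,6,7,10,11,14,15): 0⊕0⊕1⊕1⊕0⊕1⊕0⊕1 = 0
s4 (pos 4,5,6,7,12,13,14,15): 0⊕1⊕1⊕1⊕0⊕0⊕0⊕1 = 0
s8 (pos 8,9,10,11,12,13,14,15): 1⊕0⊕0⊕1⊕0⊕0⊕0⊕1 = 1
Syndrome s8…s1 = 1000 → error at position 8.
Flip position 8: 000011110010001 → 000011100010001
Read data bits from positions 3,5,6,7,9,10,11,12,13,14,15: 01110010001

01110010001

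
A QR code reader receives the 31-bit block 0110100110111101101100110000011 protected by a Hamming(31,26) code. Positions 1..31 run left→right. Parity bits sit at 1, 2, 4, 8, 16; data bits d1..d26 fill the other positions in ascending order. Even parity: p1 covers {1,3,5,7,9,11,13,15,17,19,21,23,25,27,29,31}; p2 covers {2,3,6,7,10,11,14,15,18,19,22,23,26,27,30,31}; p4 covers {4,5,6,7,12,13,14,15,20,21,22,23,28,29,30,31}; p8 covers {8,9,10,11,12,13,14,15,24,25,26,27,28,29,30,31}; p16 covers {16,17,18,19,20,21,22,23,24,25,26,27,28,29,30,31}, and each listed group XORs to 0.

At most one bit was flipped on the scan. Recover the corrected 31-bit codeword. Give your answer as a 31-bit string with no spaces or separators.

s1 (pos 1,3,5,7,9,11,13,15,17,19,21,23,25,27,29,31): 0⊕1⊕1⊕0⊕1⊕1⊕1⊕0⊕1⊕1⊕0⊕1⊕0⊕0⊕0⊕1 = 1
s2 (pos 2,3,6,7,10,11,14,15,18,19,22,23,26,27,30,31): 1⊕1⊕0⊕0⊕0⊕1⊕1⊕0⊕0⊕1⊕0⊕1⊕0⊕0⊕1⊕1 = 0
s4 (pos 4,5,6,7,12,13,14,15,20,21,22,23,28,29,30,31): 0⊕1⊕0⊕0⊕1⊕1⊕1⊕0⊕1⊕0⊕0⊕1⊕0⊕0⊕1⊕1 = 0
s8 (pos 8,9,10,11,12,13,14,15,24,25,26,27,28,29,30,31): 1⊕1⊕0⊕1⊕1⊕1⊕1⊕0⊕1⊕0⊕0⊕0⊕0⊕0⊕1⊕1 = 1
s16 (pos 16,17,18,19,20,21,22,23,24,25,26,27,28,29,30,31): 1⊕1⊕0⊕1⊕1⊕0⊕0⊕1⊕1⊕0⊕0⊕0⊕0⊕0⊕1⊕1 = 0
Syndrome s16…s1 = 01001 → error at position 9.
Flip position 9: 0110100110111101101100110000011 → 0110100100111101101100110000011

0110100100111101101100110000011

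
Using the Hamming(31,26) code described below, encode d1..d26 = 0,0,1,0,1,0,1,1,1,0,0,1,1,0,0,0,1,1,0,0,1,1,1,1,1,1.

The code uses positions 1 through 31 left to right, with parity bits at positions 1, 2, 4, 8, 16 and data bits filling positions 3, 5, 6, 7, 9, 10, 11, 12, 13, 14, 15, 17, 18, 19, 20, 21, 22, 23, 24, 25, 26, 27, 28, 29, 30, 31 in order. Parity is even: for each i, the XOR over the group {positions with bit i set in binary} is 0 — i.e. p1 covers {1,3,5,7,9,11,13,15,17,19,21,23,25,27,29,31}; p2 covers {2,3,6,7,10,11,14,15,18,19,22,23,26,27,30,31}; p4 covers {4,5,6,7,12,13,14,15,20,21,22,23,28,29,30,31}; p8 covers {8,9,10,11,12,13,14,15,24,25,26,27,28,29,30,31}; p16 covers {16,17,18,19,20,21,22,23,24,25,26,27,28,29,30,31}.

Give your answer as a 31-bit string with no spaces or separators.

Place data at non-parity positions: p1 p2 0 p4 0 1 0 p8 1 0 1 1 1 0 0 p16 1 1 0 0 0 1 1 0 0 1 1 1 1 1 1
p1 (pos 1,3,5,7,9,11,13,15,17,19,21,23,25,27,29,31): XOR of data positions = 0⊕0⊕0⊕1⊕1⊕1⊕0⊕1⊕0⊕0⊕1⊕0⊕1⊕1⊕1 = 0
p2 (pos 2,3,6,7,10,11,14,15,18,19,22,23,26,27,30,31): XOR of data positions = 0⊕1⊕0⊕0⊕1⊕0⊕0⊕1⊕0⊕1⊕1⊕1⊕1⊕1⊕1 = 1
p4 (pos 4,5,6,7,12,13,14,15,20,21,22,23,28,29,30,31): XOR of data positions = 0⊕1⊕0⊕1⊕1⊕0⊕0⊕0⊕0⊕1⊕1⊕1⊕1⊕1⊕1 = 1
p8 (pos 8,9,10,11,12,13,14,15,24,25,26,27,28,29,30,31): XOR of data positions = 1⊕0⊕1⊕1⊕1⊕0⊕0⊕0⊕0⊕1⊕1⊕1⊕1⊕1⊕1 = 0
p16 (pos 16,17,18,19,20,21,22,23,24,25,26,27,28,29,30,31): XOR of data positions = 1⊕1⊕0⊕0⊕0⊕1⊕1⊕0⊕0⊕1⊕1⊕1⊕1⊕1⊕1 = 0
Codeword: 0101010010111000110001100111111

0101010010111000110001100111111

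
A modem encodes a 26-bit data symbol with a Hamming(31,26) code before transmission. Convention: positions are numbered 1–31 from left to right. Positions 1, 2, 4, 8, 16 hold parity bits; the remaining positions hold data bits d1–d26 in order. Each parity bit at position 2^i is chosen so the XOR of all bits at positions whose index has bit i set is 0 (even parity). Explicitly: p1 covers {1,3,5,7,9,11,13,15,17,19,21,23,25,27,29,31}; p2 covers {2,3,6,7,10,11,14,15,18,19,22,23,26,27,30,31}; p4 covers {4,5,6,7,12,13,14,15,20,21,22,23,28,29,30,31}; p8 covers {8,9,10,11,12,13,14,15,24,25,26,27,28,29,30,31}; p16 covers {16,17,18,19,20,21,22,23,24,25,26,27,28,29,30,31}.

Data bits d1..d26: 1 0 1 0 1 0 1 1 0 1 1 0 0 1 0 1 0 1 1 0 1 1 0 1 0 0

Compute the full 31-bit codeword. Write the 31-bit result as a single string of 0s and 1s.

1111010110110111001010110110100

Place data at non-parity positions: p1 p2 1 p4 0 1 0 p8 1 0 1 1 0 1 1 p16 0 0 1 0 1 0 1 1 0 1 1 0 1 0 0
p1 (pos 1,3,5,7,9,11,13,15,17,19,21,23,25,27,29,31): XOR of data positions = 1⊕0⊕0⊕1⊕1⊕0⊕1⊕0⊕1⊕1⊕1⊕0⊕1⊕1⊕0 = 1
p2 (pos 2,3,6,7,10,11,14,15,18,19,22,23,26,27,30,31): XOR of data positions = 1⊕1⊕0⊕0⊕1⊕1⊕1⊕0⊕1⊕0⊕1⊕1⊕1⊕0⊕0 = 1
p4 (pos 4,5,6,7,12,13,14,15,20,21,22,23,28,29,30,31): XOR of data positions = 0⊕1⊕0⊕1⊕0⊕1⊕1⊕0⊕1⊕0⊕1⊕0⊕1⊕0⊕0 = 1
p8 (pos 8,9,10,11,12,13,14,15,24,25,26,27,28,29,30,31): XOR of data positions = 1⊕0⊕1⊕1⊕0⊕1⊕1⊕1⊕0⊕1⊕1⊕0⊕1⊕0⊕0 = 1
p16 (pos 16,17,18,19,20,21,22,23,24,25,26,27,28,29,30,31): XOR of data positions = 0⊕0⊕1⊕0⊕1⊕0⊕1⊕1⊕0⊕1⊕1⊕0⊕1⊕0⊕0 = 1
Codeword: 1111010110110111001010110110100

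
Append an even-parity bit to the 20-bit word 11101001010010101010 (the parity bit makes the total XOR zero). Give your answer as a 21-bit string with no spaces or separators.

111010010100101010100

XOR of the 20 data bits: 1⊕1⊕1⊕0⊕1⊕0⊕0⊕1⊕0⊕1⊕0⊕0⊕1⊕0⊕1⊕0⊕1⊕0⊕1⊕0 = 0
Parity bit = 0 (so all 21 bits XOR to 0).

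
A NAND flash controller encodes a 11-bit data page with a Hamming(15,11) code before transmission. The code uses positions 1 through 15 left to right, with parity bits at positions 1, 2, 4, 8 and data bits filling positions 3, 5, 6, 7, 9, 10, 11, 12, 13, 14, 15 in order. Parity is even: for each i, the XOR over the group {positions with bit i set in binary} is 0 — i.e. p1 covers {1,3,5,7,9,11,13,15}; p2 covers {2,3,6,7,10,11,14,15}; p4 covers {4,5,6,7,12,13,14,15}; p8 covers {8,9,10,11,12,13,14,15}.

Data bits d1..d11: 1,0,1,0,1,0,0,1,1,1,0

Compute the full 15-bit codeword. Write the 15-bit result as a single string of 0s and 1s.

111001001001110

Place data at non-parity positions: p1 p2 1 p4 0 1 0 p8 1 0 0 1 1 1 0
p1 (pos 1,3,5,7,9,11,13,15): XOR of data positions = 1⊕0⊕0⊕1⊕0⊕1⊕0 = 1
p2 (pos 2,3,6,7,10,11,14,15): XOR of data positions = 1⊕1⊕0⊕0⊕0⊕1⊕0 = 1
p4 (pos 4,5,6,7,12,13,14,15): XOR of data positions = 0⊕1⊕0⊕1⊕1⊕1⊕0 = 0
p8 (pos 8,9,10,11,12,13,14,15): XOR of data positions = 1⊕0⊕0⊕1⊕1⊕1⊕0 = 0
Codeword: 111001001001110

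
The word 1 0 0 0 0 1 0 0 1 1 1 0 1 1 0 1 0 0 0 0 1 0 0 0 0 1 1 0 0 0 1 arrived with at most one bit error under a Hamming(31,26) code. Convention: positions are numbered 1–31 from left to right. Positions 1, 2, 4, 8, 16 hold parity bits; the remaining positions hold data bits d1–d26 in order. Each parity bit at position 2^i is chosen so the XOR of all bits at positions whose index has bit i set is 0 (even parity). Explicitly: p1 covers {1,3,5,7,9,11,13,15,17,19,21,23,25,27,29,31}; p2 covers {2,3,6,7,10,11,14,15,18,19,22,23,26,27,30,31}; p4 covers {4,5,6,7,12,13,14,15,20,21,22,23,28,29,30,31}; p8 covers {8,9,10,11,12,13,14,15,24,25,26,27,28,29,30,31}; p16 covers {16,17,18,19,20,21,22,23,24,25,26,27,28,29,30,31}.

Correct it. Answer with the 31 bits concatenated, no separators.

1000010011101101000010100110001

s1 (pos 1,3,5,7,9,11,13,15,17,19,21,23,25,27,29,31): 1⊕0⊕0⊕0⊕1⊕1⊕1⊕0⊕0⊕0⊕1⊕0⊕0⊕1⊕0⊕1 = 1
s2 (pos 2,3,6,7,10,11,14,15,18,19,22,23,26,27,30,31): 0⊕0⊕1⊕0⊕1⊕1⊕1⊕0⊕0⊕0⊕0⊕0⊕1⊕1⊕0⊕1 = 1
s4 (pos 4,5,6,7,12,13,14,15,20,21,22,23,28,29,30,31): 0⊕0⊕1⊕0⊕0⊕1⊕1⊕0⊕0⊕1⊕0⊕0⊕0⊕0⊕0⊕1 = 1
s8 (pos 8,9,10,11,12,13,14,15,24,25,26,27,28,29,30,31): 0⊕1⊕1⊕1⊕0⊕1⊕1⊕0⊕0⊕0⊕1⊕1⊕0⊕0⊕0⊕1 = 0
s16 (pos 16,17,18,19,20,21,22,23,24,25,26,27,28,29,30,31): 1⊕0⊕0⊕0⊕0⊕1⊕0⊕0⊕0⊕0⊕1⊕1⊕0⊕0⊕0⊕1 = 1
Syndrome s16…s1 = 10111 → error at position 23.
Flip position 23: 1000010011101101000010000110001 → 1000010011101101000010100110001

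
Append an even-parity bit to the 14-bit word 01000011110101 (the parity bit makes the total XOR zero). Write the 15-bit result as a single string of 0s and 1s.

XOR of the 14 data bits: 0⊕1⊕0⊕0⊕0⊕0⊕1⊕1⊕1⊕1⊕0⊕1⊕0⊕1 = 1
Parity bit = 1 (so all 15 bits XOR to 0).

010000111101011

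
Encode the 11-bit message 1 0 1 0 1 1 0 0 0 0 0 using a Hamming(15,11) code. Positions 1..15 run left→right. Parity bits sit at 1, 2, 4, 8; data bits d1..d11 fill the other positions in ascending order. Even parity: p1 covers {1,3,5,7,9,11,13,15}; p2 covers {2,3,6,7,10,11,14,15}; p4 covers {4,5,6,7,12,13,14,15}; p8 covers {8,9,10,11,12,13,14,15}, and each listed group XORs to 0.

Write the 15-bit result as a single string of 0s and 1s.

Place data at non-parity positions: p1 p2 1 p4 0 1 0 p8 1 1 0 0 0 0 0
p1 (pos 1,3,5,7,9,11,13,15): XOR of data positions = 1⊕0⊕0⊕1⊕0⊕0⊕0 = 0
p2 (pos 2,3,6,7,10,11,14,15): XOR of data positions = 1⊕1⊕0⊕1⊕0⊕0⊕0 = 1
p4 (pos 4,5,6,7,12,13,14,15): XOR of data positions = 0⊕1⊕0⊕0⊕0⊕0⊕0 = 1
p8 (pos 8,9,10,11,12,13,14,15): XOR of data positions = 1⊕1⊕0⊕0⊕0⊕0⊕0 = 0
Codeword: 011101001100000

011101001100000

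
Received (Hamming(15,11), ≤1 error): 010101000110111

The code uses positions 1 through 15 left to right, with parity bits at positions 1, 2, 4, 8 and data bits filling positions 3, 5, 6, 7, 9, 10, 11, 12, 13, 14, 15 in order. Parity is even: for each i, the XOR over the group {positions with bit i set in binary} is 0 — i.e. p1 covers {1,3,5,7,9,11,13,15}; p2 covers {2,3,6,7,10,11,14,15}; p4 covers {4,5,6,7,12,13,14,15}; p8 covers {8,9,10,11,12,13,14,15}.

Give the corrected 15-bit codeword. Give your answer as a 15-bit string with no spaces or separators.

s1 (pos 1,3,5,7,9,11,13,15): 0⊕0⊕0⊕0⊕0⊕1⊕1⊕1 = 1
s2 (pos 2,3,6,7,10,11,14,15): 1⊕0⊕1⊕0⊕1⊕1⊕1⊕1 = 0
s4 (pos 4,5,6,7,12,13,14,15): 1⊕0⊕1⊕0⊕0⊕1⊕1⊕1 = 1
s8 (pos 8,9,10,11,12,13,14,15): 0⊕0⊕1⊕1⊕0⊕1⊕1⊕1 = 1
Syndrome s8…s1 = 1101 → error at position 13.
Flip position 13: 010101000110111 → 010101000110011

010101000110011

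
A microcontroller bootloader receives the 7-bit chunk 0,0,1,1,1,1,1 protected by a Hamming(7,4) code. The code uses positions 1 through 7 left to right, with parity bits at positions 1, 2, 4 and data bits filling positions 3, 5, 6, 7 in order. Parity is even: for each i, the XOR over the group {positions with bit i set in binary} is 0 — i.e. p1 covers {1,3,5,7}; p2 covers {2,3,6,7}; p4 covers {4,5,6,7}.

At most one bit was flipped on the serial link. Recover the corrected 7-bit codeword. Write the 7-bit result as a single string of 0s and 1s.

s1 (pos 1,3,5,7): 0⊕1⊕1⊕1 = 1
s2 (pos 2,3,6,7): 0⊕1⊕1⊕1 = 1
s4 (pos 4,5,6,7): 1⊕1⊕1⊕1 = 0
Syndrome s4…s1 = 011 → error at position 3.
Flip position 3: 0011111 → 0001111

0001111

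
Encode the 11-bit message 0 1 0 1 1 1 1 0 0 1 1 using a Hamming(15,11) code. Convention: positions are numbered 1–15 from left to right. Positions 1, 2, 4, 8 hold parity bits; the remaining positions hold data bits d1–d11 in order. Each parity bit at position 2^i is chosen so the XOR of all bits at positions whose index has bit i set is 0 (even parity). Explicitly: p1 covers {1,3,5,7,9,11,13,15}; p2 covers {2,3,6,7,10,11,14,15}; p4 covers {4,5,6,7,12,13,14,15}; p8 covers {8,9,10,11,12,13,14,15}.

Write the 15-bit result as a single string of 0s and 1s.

110010111110011

Place data at non-parity positions: p1 p2 0 p4 1 0 1 p8 1 1 1 0 0 1 1
p1 (pos 1,3,5,7,9,11,13,15): XOR of data positions = 0⊕1⊕1⊕1⊕1⊕0⊕1 = 1
p2 (pos 2,3,6,7,10,11,14,15): XOR of data positions = 0⊕0⊕1⊕1⊕1⊕1⊕1 = 1
p4 (pos 4,5,6,7,12,13,14,15): XOR of data positions = 1⊕0⊕1⊕0⊕0⊕1⊕1 = 0
p8 (pos 8,9,10,11,12,13,14,15): XOR of data positions = 1⊕1⊕1⊕0⊕0⊕1⊕1 = 1
Codeword: 110010111110011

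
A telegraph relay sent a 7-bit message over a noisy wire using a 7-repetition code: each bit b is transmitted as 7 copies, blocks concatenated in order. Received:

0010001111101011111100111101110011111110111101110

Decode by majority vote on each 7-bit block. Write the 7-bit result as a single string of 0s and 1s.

Block 1 (0010001): 2 ones → 0
Block 2 (1111010): 5 ones → 1
Block 3 (1111110): 6 ones → 1
Block 4 (0111101): 5 ones → 1
Block 5 (1100111): 5 ones → 1
Block 6 (1111011): 6 ones → 1
Block 7 (1101110): 5 ones → 1

0111111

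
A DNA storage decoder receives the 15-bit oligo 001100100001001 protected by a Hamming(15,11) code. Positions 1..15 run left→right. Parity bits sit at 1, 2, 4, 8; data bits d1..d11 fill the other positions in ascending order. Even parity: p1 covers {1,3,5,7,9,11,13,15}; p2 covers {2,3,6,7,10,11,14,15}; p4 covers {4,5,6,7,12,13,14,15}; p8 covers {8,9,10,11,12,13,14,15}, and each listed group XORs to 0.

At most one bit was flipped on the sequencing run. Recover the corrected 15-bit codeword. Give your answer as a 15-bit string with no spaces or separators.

000100100001001

s1 (pos 1,3,5,7,9,11,13,15): 0⊕1⊕0⊕1⊕0⊕0⊕0⊕1 = 1
s2 (pos 2,3,6,7,10,11,14,15): 0⊕1⊕0⊕1⊕0⊕0⊕0⊕1 = 1
s4 (pos 4,5,6,7,12,13,14,15): 1⊕0⊕0⊕1⊕1⊕0⊕0⊕1 = 0
s8 (pos 8,9,10,11,12,13,14,15): 0⊕0⊕0⊕0⊕1⊕0⊕0⊕1 = 0
Syndrome s8…s1 = 0011 → error at position 3.
Flip position 3: 001100100001001 → 000100100001001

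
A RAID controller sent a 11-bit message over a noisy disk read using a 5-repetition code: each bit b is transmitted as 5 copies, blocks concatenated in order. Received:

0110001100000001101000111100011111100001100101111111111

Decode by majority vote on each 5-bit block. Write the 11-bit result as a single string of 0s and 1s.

Block 1 (01100): 2 ones → 0
Block 2 (01100): 2 ones → 0
Block 3 (00000): 0 ones → 0
Block 4 (11010): 3 ones → 1
Block 5 (00111): 3 ones → 1
Block 6 (10001): 2 ones → 0
Block 7 (11111): 5 ones → 1
Block 8 (00001): 1 one → 0
Block 9 (10010): 2 ones → 0
Block 10 (11111): 5 ones → 1
Block 11 (11111): 5 ones → 1

00011010011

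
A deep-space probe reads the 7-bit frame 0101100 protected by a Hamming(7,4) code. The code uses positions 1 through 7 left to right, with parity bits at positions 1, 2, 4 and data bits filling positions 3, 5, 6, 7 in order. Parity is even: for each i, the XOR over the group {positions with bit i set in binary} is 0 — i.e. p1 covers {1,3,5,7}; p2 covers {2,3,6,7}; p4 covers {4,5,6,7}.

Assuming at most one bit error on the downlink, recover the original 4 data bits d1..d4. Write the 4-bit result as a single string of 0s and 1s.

s1 (pos 1,3,5,7): 0⊕0⊕1⊕0 = 1
s2 (pos 2,3,6,7): 1⊕0⊕0⊕0 = 1
s4 (pos 4,5,6,7): 1⊕1⊕0⊕0 = 0
Syndrome s4…s1 = 011 → error at position 3.
Flip position 3: 0101100 → 0111100
Read data bits from positions 3,5,6,7: 1100

1100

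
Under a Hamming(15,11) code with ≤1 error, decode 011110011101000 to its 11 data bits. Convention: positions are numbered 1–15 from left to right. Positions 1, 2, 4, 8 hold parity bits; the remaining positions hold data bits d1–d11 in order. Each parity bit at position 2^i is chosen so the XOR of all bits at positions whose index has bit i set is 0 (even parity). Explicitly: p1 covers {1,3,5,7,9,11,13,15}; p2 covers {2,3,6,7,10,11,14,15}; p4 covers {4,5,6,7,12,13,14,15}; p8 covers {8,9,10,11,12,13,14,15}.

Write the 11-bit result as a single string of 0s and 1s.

11011101000

s1 (pos 1,3,5,7,9,11,13,15): 0⊕1⊕1⊕0⊕1⊕0⊕0⊕0 = 1
s2 (pos 2,3,6,7,10,11,14,15): 1⊕1⊕0⊕0⊕1⊕0⊕0⊕0 = 1
s4 (pos 4,5,6,7,12,13,14,15): 1⊕1⊕0⊕0⊕1⊕0⊕0⊕0 = 1
s8 (pos 8,9,10,11,12,13,14,15): 1⊕1⊕1⊕0⊕1⊕0⊕0⊕0 = 0
Syndrome s8…s1 = 0111 → error at position 7.
Flip position 7: 011110011101000 → 011110111101000
Read data bits from positions 3,5,6,7,9,10,11,12,13,14,15: 11011101000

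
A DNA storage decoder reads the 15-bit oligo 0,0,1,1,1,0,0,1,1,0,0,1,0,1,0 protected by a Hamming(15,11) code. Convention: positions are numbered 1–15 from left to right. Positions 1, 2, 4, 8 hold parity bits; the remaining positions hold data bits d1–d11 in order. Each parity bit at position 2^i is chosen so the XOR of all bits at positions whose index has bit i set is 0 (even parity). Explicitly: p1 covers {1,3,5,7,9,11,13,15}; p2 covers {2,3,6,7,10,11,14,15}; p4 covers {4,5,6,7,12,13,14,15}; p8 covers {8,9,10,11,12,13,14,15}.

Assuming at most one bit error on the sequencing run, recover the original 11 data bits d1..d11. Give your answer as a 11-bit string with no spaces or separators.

s1 (pos 1,3,5,7,9,11,13,15): 0⊕1⊕1⊕0⊕1⊕0⊕0⊕0 = 1
s2 (pos 2,3,6,7,10,11,14,15): 0⊕1⊕0⊕0⊕0⊕0⊕1⊕0 = 0
s4 (pos 4,5,6,7,12,13,14,15): 1⊕1⊕0⊕0⊕1⊕0⊕1⊕0 = 0
s8 (pos 8,9,10,11,12,13,14,15): 1⊕1⊕0⊕0⊕1⊕0⊕1⊕0 = 0
Syndrome s8…s1 = 0001 → error at position 1.
Flip position 1: 001110011001010 → 101110011001010
Read data bits from positions 3,5,6,7,9,10,11,12,13,14,15: 11001001010

11001001010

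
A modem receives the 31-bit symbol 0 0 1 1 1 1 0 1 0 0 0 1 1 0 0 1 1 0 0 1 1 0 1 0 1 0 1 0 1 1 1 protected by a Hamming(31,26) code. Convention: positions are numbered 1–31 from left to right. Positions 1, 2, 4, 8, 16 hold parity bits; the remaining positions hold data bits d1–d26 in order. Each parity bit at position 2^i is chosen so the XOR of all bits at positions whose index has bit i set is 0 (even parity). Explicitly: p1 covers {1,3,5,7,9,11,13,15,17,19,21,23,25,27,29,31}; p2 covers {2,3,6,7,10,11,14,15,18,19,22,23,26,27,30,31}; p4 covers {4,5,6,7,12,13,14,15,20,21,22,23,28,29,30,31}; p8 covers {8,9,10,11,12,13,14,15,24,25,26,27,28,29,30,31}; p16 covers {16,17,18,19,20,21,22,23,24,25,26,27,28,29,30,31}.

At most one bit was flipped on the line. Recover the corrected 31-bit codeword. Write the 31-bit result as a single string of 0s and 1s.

0010110100011001100110101010111

s1 (pos 1,3,5,7,9,11,13,15,17,19,21,23,25,27,29,31): 0⊕1⊕1⊕0⊕0⊕0⊕1⊕0⊕1⊕0⊕1⊕1⊕1⊕1⊕1⊕1 = 0
s2 (pos 2,3,6,7,10,11,14,15,18,19,22,23,26,27,30,31): 0⊕1⊕1⊕0⊕0⊕0⊕0⊕0⊕0⊕0⊕0⊕1⊕0⊕1⊕1⊕1 = 0
s4 (pos 4,5,6,7,12,13,14,15,20,21,22,23,28,29,30,31): 1⊕1⊕1⊕0⊕1⊕1⊕0⊕0⊕1⊕1⊕0⊕1⊕0⊕1⊕1⊕1 = 1
s8 (pos 8,9,10,11,12,13,14,15,24,25,26,27,28,29,30,31): 1⊕0⊕0⊕0⊕1⊕1⊕0⊕0⊕0⊕1⊕0⊕1⊕0⊕1⊕1⊕1 = 0
s16 (pos 16,17,18,19,20,21,22,23,24,25,26,27,28,29,30,31): 1⊕1⊕0⊕0⊕1⊕1⊕0⊕1⊕0⊕1⊕0⊕1⊕0⊕1⊕1⊕1 = 0
Syndrome s16…s1 = 00100 → error at position 4.
Flip position 4: 0011110100011001100110101010111 → 0010110100011001100110101010111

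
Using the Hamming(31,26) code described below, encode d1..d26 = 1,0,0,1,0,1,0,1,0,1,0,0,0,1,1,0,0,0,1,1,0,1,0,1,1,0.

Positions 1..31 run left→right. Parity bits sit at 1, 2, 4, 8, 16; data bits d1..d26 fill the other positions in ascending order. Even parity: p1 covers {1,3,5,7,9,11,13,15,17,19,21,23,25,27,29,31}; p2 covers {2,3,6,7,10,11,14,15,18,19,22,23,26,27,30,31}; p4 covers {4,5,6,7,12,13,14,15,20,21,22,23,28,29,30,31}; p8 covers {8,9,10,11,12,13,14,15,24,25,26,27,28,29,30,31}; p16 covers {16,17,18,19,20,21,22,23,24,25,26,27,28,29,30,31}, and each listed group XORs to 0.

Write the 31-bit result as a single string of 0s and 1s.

0110001001010101001100011010110

Place data at non-parity positions: p1 p2 1 p4 0 0 1 p8 0 1 0 1 0 1 0 p16 0 0 1 1 0 0 0 1 1 0 1 0 1 1 0
p1 (pos 1,3,5,7,9,11,13,15,17,19,21,23,25,27,29,31): XOR of data positions = 1⊕0⊕1⊕0⊕0⊕0⊕0⊕0⊕1⊕0⊕0⊕1⊕1⊕1⊕0 = 0
p2 (pos 2,3,6,7,10,11,14,15,18,19,22,23,26,27,30,31): XOR of data positions = 1⊕0⊕1⊕1⊕0⊕1⊕0⊕0⊕1⊕0⊕0⊕0⊕1⊕1⊕0 = 1
p4 (pos 4,5,6,7,12,13,14,15,20,21,22,23,28,29,30,31): XOR of data positions = 0⊕0⊕1⊕1⊕0⊕1⊕0⊕1⊕0⊕0⊕0⊕0⊕1⊕1⊕0 = 0
p8 (pos 8,9,10,11,12,13,14,15,24,25,26,27,28,29,30,31): XOR of data positions = 0⊕1⊕0⊕1⊕0⊕1⊕0⊕1⊕1⊕0⊕1⊕0⊕1⊕1⊕0 = 0
p16 (pos 16,17,18,19,20,21,22,23,24,25,26,27,28,29,30,31): XOR of data positions = 0⊕0⊕1⊕1⊕0⊕0⊕0⊕1⊕1⊕0⊕1⊕0⊕1⊕1⊕0 = 1
Codeword: 0110001001010101001100011010110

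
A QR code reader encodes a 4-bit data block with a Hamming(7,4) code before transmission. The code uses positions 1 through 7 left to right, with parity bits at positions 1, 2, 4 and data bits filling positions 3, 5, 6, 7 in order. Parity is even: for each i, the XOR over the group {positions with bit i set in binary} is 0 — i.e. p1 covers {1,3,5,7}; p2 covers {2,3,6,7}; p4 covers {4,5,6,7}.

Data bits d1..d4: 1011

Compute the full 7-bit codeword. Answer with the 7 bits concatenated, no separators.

0110011

Place data at non-parity positions: p1 p2 1 p4 0 1 1
p1 (pos 1,3,5,7): XOR of data positions = 1⊕0⊕1 = 0
p2 (pos 2,3,6,7): XOR of data positions = 1⊕1⊕1 = 1
p4 (pos 4,5,6,7): XOR of data positions = 0⊕1⊕1 = 0
Codeword: 0110011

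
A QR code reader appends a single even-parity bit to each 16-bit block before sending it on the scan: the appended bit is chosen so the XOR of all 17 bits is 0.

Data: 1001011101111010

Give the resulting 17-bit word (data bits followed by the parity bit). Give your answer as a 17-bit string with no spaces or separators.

10010111011110100

XOR of the 16 data bits: 1⊕0⊕0⊕1⊕0⊕1⊕1⊕1⊕0⊕1⊕1⊕1⊕1⊕0⊕1⊕0 = 0
Parity bit = 0 (so all 17 bits XOR to 0).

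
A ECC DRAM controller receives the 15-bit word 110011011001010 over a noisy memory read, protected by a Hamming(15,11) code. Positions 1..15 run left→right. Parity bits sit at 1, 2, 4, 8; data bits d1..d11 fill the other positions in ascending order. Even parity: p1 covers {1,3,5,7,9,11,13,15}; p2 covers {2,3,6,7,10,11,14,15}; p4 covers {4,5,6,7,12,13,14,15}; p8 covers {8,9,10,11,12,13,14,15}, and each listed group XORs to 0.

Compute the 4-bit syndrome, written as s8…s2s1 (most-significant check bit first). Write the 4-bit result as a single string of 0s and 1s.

s1 (pos 1,3,5,7,9,11,13,15): 1⊕0⊕1⊕0⊕1⊕0⊕0⊕0 = 1
s2 (pos 2,3,6,7,10,11,14,15): 1⊕0⊕1⊕0⊕0⊕0⊕1⊕0 = 1
s4 (pos 4,5,6,7,12,13,14,15): 0⊕1⊕1⊕0⊕1⊕0⊕1⊕0 = 0
s8 (pos 8,9,10,11,12,13,14,15): 1⊕1⊕0⊕0⊕1⊕0⊕1⊕0 = 0
Syndrome s8…s1 = 0011 → error at position 3.

0011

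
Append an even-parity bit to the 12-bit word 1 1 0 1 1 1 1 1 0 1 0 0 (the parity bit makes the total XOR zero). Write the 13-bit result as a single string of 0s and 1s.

1101111101000

XOR of the 12 data bits: 1⊕1⊕0⊕1⊕1⊕1⊕1⊕1⊕0⊕1⊕0⊕0 = 0
Parity bit = 0 (so all 13 bits XOR to 0).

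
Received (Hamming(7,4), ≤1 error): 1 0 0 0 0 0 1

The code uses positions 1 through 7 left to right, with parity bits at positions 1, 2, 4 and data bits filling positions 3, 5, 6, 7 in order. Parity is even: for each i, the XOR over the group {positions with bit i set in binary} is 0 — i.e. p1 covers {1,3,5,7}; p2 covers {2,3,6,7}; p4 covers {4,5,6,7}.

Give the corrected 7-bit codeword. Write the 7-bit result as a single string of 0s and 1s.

s1 (pos 1,3,5,7): 1⊕0⊕0⊕1 = 0
s2 (pos 2,3,6,7): 0⊕0⊕0⊕1 = 1
s4 (pos 4,5,6,7): 0⊕0⊕0⊕1 = 1
Syndrome s4…s1 = 110 → error at position 6.
Flip position 6: 1000001 → 1000011

1000011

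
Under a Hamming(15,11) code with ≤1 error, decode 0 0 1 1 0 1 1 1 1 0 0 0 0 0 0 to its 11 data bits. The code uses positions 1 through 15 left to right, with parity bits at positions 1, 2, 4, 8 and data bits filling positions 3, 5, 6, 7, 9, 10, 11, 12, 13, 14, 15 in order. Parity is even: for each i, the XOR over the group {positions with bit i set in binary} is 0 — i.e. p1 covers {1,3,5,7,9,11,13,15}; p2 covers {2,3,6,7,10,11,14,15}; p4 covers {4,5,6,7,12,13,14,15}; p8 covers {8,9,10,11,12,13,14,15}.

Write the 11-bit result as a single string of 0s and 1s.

s1 (pos 1,3,5,7,9,11,13,15): 0⊕1⊕0⊕1⊕1⊕0⊕0⊕0 = 1
s2 (pos 2,3,6,7,10,11,14,15): 0⊕1⊕1⊕1⊕0⊕0⊕0⊕0 = 1
s4 (pos 4,5,6,7,12,13,14,15): 1⊕0⊕1⊕1⊕0⊕0⊕0⊕0 = 1
s8 (pos 8,9,10,11,12,13,14,15): 1⊕1⊕0⊕0⊕0⊕0⊕0⊕0 = 0
Syndrome s8…s1 = 0111 → error at position 7.
Flip position 7: 001101111000000 → 001101011000000
Read data bits from positions 3,5,6,7,9,10,11,12,13,14,15: 10101000000

10101000000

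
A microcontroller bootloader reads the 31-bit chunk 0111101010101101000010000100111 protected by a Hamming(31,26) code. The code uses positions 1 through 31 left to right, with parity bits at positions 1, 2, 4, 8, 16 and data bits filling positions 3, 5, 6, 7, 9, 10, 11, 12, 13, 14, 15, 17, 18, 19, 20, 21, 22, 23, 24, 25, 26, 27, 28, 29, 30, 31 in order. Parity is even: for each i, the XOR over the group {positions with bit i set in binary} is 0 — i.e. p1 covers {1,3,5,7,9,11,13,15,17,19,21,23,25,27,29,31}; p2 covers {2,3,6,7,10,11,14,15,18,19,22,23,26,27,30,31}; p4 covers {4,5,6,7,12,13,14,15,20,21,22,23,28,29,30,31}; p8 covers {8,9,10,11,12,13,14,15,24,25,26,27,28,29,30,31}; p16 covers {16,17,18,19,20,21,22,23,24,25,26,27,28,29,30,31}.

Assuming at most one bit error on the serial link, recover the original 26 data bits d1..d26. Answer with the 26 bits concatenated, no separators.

s1 (pos 1,3,5,7,9,11,13,15,17,19,21,23,25,27,29,31): 0⊕1⊕1⊕1⊕1⊕1⊕1⊕0⊕0⊕0⊕1⊕0⊕0⊕0⊕1⊕1 = 1
s2 (pos 2,3,6,7,10,11,14,15,18,19,22,23,26,27,30,31): 1⊕1⊕0⊕1⊕0⊕1⊕1⊕0⊕0⊕0⊕0⊕0⊕1⊕0⊕1⊕1 = 0
s4 (pos 4,5,6,7,12,13,14,15,20,21,22,23,28,29,30,31): 1⊕1⊕0⊕1⊕0⊕1⊕1⊕0⊕0⊕1⊕0⊕0⊕0⊕1⊕1⊕1 = 1
s8 (pos 8,9,10,11,12,13,14,15,24,25,26,27,28,29,30,31): 0⊕1⊕0⊕1⊕0⊕1⊕1⊕0⊕0⊕0⊕1⊕0⊕0⊕1⊕1⊕1 = 0
s16 (pos 16,17,18,19,20,21,22,23,24,25,26,27,28,29,30,31): 1⊕0⊕0⊕0⊕0⊕1⊕0⊕0⊕0⊕0⊕1⊕0⊕0⊕1⊕1⊕1 = 0
Syndrome s16…s1 = 00101 → error at position 5.
Flip position 5: 0111101010101101000010000100111 → 0111001010101101000010000100111
Read data bits from positions 3,5,6,7,9,10,11,12,13,14,15,17,18,19,20,21,22,23,24,25,26,27,28,29,30,31: 10011010110000010000100111

10011010110000010000100111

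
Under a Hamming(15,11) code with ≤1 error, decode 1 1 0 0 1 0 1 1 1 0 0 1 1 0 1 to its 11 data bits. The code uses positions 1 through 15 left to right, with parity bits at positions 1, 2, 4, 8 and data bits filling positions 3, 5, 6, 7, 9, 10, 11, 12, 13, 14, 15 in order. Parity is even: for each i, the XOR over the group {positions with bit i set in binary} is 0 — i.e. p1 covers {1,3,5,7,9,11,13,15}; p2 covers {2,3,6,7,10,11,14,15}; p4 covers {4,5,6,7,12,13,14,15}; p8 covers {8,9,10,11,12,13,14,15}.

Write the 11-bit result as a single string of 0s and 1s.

s1 (pos 1,3,5,7,9,11,13,15): 1⊕0⊕1⊕1⊕1⊕0⊕1⊕1 = 0
s2 (pos 2,3,6,7,10,11,14,15): 1⊕0⊕0⊕1⊕0⊕0⊕0⊕1 = 1
s4 (pos 4,5,6,7,12,13,14,15): 0⊕1⊕0⊕1⊕1⊕1⊕0⊕1 = 1
s8 (pos 8,9,10,11,12,13,14,15): 1⊕1⊕0⊕0⊕1⊕1⊕0⊕1 = 1
Syndrome s8…s1 = 1110 → error at position 14.
Flip position 14: 110010111001101 → 110010111001111
Read data bits from positions 3,5,6,7,9,10,11,12,13,14,15: 01011001111

01011001111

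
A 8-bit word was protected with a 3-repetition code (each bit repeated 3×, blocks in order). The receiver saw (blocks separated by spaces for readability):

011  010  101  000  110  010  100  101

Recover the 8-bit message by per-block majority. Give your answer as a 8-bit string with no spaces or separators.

10101001

Block 1 (011): 2 ones → 1
Block 2 (010): 1 one → 0
Block 3 (101): 2 ones → 1
Block 4 (000): 0 ones → 0
Block 5 (110): 2 ones → 1
Block 6 (010): 1 one → 0
Block 7 (100): 1 one → 0
Block 8 (101): 2 ones → 1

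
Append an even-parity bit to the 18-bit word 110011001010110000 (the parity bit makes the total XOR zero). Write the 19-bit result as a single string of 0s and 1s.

1100110010101100000

XOR of the 18 data bits: 1⊕1⊕0⊕0⊕1⊕1⊕0⊕0⊕1⊕0⊕1⊕0⊕1⊕1⊕0⊕0⊕0⊕0 = 0
Parity bit = 0 (so all 19 bits XOR to 0).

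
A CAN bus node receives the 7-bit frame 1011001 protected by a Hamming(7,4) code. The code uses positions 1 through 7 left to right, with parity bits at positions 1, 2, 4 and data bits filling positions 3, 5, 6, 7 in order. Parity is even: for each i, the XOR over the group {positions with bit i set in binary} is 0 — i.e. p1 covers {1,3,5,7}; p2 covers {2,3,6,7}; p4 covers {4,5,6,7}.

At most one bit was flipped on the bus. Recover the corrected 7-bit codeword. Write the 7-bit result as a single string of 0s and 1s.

0011001

s1 (pos 1,3,5,7): 1⊕1⊕0⊕1 = 1
s2 (pos 2,3,6,7): 0⊕1⊕0⊕1 = 0
s4 (pos 4,5,6,7): 1⊕0⊕0⊕1 = 0
Syndrome s4…s1 = 001 → error at position 1.
Flip position 1: 1011001 → 0011001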